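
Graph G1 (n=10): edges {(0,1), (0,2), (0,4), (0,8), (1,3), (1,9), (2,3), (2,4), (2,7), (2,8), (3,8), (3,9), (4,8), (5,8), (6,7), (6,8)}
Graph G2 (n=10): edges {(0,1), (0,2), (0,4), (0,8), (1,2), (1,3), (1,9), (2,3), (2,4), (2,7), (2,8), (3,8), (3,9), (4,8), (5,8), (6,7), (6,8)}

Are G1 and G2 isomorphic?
No, not isomorphic

The graphs are NOT isomorphic.

Counting edges: G1 has 16 edge(s); G2 has 17 edge(s).
Edge count is an isomorphism invariant (a bijection on vertices induces a bijection on edges), so differing edge counts rule out isomorphism.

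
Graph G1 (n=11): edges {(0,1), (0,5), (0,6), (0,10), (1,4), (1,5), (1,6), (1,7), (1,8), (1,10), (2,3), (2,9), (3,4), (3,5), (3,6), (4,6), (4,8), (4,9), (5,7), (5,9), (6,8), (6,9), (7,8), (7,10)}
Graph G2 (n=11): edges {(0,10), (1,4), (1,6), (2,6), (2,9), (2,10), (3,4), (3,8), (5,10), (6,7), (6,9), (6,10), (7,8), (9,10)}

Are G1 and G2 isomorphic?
No, not isomorphic

The graphs are NOT isomorphic.

Counting triangles (3-cliques): G1 has 12, G2 has 4.
Triangle count is an isomorphism invariant, so differing triangle counts rule out isomorphism.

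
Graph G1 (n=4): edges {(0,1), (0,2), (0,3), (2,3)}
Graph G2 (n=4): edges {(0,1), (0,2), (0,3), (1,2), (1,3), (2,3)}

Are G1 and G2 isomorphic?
No, not isomorphic

The graphs are NOT isomorphic.

Counting edges: G1 has 4 edge(s); G2 has 6 edge(s).
Edge count is an isomorphism invariant (a bijection on vertices induces a bijection on edges), so differing edge counts rule out isomorphism.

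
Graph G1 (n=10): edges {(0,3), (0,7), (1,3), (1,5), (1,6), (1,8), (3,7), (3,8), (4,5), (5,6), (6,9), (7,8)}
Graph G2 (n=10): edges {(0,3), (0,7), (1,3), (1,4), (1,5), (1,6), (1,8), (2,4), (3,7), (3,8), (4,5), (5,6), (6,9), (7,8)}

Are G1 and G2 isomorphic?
No, not isomorphic

The graphs are NOT isomorphic.

Counting edges: G1 has 12 edge(s); G2 has 14 edge(s).
Edge count is an isomorphism invariant (a bijection on vertices induces a bijection on edges), so differing edge counts rule out isomorphism.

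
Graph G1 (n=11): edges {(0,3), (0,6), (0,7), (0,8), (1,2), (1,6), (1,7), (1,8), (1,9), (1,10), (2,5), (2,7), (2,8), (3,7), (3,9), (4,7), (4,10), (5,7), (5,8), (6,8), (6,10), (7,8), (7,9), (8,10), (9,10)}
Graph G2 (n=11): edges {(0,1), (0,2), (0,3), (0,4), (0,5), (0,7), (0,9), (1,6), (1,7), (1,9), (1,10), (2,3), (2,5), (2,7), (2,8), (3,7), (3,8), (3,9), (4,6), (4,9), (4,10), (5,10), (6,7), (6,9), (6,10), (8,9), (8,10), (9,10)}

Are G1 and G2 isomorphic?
No, not isomorphic

The graphs are NOT isomorphic.

Counting triangles (3-cliques): G1 has 17, G2 has 20.
Triangle count is an isomorphism invariant, so differing triangle counts rule out isomorphism.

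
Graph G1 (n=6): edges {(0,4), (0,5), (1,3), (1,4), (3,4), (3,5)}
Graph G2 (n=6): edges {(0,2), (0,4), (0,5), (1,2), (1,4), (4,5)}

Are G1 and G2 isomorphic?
Yes, isomorphic

The graphs are isomorphic.
One valid mapping φ: V(G1) → V(G2): 0→1, 1→5, 2→3, 3→0, 4→4, 5→2

Verify φ preserves adjacency — for each edge of G1, its image is an edge of G2:
  (0,4) → (φ(0),φ(4)) = (1,4) ∈ E(G2) ✓
  (0,5) → (φ(0),φ(5)) = (1,2) ∈ E(G2) ✓
  (1,3) → (φ(1),φ(3)) = (0,5) ∈ E(G2) ✓
  (1,4) → (φ(1),φ(4)) = (4,5) ∈ E(G2) ✓
  (3,4) → (φ(3),φ(4)) = (0,4) ∈ E(G2) ✓
  (3,5) → (φ(3),φ(5)) = (0,2) ∈ E(G2) ✓
All 6 edges of G1 map to edges of G2, and |E(G1)| = |E(G2)| = 6, so φ is a bijection on edges as well as vertices. Hence G1 ≅ G2.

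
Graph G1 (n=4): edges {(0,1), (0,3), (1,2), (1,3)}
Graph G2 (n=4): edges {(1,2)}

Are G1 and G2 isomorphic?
No, not isomorphic

The graphs are NOT isomorphic.

Degrees in G1: deg(0)=2, deg(1)=3, deg(2)=1, deg(3)=2.
Sorted degree sequence of G1: [3, 2, 2, 1].
Degrees in G2: deg(0)=0, deg(1)=1, deg(2)=1, deg(3)=0.
Sorted degree sequence of G2: [1, 1, 0, 0].
The (sorted) degree sequence is an isomorphism invariant, so since G1 and G2 have different degree sequences they cannot be isomorphic.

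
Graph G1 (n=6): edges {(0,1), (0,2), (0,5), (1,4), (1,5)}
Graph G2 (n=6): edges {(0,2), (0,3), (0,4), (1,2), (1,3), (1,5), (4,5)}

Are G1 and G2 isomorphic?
No, not isomorphic

The graphs are NOT isomorphic.

Counting triangles (3-cliques): G1 has 1, G2 has 0.
Triangle count is an isomorphism invariant, so differing triangle counts rule out isomorphism.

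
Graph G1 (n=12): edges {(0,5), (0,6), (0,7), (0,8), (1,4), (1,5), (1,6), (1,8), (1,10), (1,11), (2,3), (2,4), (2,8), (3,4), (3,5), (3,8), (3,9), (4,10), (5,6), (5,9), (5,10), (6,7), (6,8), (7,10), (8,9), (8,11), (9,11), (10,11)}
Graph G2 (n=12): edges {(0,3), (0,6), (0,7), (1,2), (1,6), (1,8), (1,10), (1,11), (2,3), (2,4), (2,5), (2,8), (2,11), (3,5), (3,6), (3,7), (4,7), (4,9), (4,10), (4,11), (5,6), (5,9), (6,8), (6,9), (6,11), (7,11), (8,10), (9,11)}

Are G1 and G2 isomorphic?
Yes, isomorphic

The graphs are isomorphic.
One valid mapping φ: V(G1) → V(G2): 0→8, 1→11, 2→0, 3→3, 4→7, 5→2, 6→1, 7→10, 8→6, 9→5, 10→4, 11→9

Verify φ preserves adjacency — for each edge of G1, its image is an edge of G2:
  (0,5) → (φ(0),φ(5)) = (2,8) ∈ E(G2) ✓
  (0,6) → (φ(0),φ(6)) = (1,8) ∈ E(G2) ✓
  (0,7) → (φ(0),φ(7)) = (8,10) ∈ E(G2) ✓
  (0,8) → (φ(0),φ(8)) = (6,8) ∈ E(G2) ✓
  (1,4) → (φ(1),φ(4)) = (7,11) ∈ E(G2) ✓
  (1,5) → (φ(1),φ(5)) = (2,11) ∈ E(G2) ✓
  (1,6) → (φ(1),φ(6)) = (1,11) ∈ E(G2) ✓
  (1,8) → (φ(1),φ(8)) = (6,11) ∈ E(G2) ✓
  (1,10) → (φ(1),φ(10)) = (4,11) ∈ E(G2) ✓
  (1,11) → (φ(1),φ(11)) = (9,11) ∈ E(G2) ✓
  (2,3) → (φ(2),φ(3)) = (0,3) ∈ E(G2) ✓
  (2,4) → (φ(2),φ(4)) = (0,7) ∈ E(G2) ✓
  (2,8) → (φ(2),φ(8)) = (0,6) ∈ E(G2) ✓
  (3,4) → (φ(3),φ(4)) = (3,7) ∈ E(G2) ✓
  (3,5) → (φ(3),φ(5)) = (2,3) ∈ E(G2) ✓
  (3,8) → (φ(3),φ(8)) = (3,6) ∈ E(G2) ✓
  (3,9) → (φ(3),φ(9)) = (3,5) ∈ E(G2) ✓
  (4,10) → (φ(4),φ(10)) = (4,7) ∈ E(G2) ✓
  (5,6) → (φ(5),φ(6)) = (1,2) ∈ E(G2) ✓
  (5,9) → (φ(5),φ(9)) = (2,5) ∈ E(G2) ✓
  (5,10) → (φ(5),φ(10)) = (2,4) ∈ E(G2) ✓
  (6,7) → (φ(6),φ(7)) = (1,10) ∈ E(G2) ✓
  (6,8) → (φ(6),φ(8)) = (1,6) ∈ E(G2) ✓
  (7,10) → (φ(7),φ(10)) = (4,10) ∈ E(G2) ✓
  (8,9) → (φ(8),φ(9)) = (5,6) ∈ E(G2) ✓
  (8,11) → (φ(8),φ(11)) = (6,9) ∈ E(G2) ✓
  (9,11) → (φ(9),φ(11)) = (5,9) ∈ E(G2) ✓
  (10,11) → (φ(10),φ(11)) = (4,9) ∈ E(G2) ✓
All 28 edges of G1 map to edges of G2, and |E(G1)| = |E(G2)| = 28, so φ is a bijection on edges as well as vertices. Hence G1 ≅ G2.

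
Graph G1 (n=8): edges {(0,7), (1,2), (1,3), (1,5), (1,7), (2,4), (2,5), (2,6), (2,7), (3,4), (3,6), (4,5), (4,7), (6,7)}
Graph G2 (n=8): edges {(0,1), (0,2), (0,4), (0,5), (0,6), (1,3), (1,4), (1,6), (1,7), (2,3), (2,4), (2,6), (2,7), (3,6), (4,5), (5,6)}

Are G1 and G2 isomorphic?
No, not isomorphic

The graphs are NOT isomorphic.

Counting triangles (3-cliques): G1 has 5, G2 has 8.
Triangle count is an isomorphism invariant, so differing triangle counts rule out isomorphism.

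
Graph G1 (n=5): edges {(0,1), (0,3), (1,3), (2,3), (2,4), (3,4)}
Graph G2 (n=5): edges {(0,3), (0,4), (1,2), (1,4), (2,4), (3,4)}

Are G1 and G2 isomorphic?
Yes, isomorphic

The graphs are isomorphic.
One valid mapping φ: V(G1) → V(G2): 0→2, 1→1, 2→3, 3→4, 4→0

Verify φ preserves adjacency — for each edge of G1, its image is an edge of G2:
  (0,1) → (φ(0),φ(1)) = (1,2) ∈ E(G2) ✓
  (0,3) → (φ(0),φ(3)) = (2,4) ∈ E(G2) ✓
  (1,3) → (φ(1),φ(3)) = (1,4) ∈ E(G2) ✓
  (2,3) → (φ(2),φ(3)) = (3,4) ∈ E(G2) ✓
  (2,4) → (φ(2),φ(4)) = (0,3) ∈ E(G2) ✓
  (3,4) → (φ(3),φ(4)) = (0,4) ∈ E(G2) ✓
All 6 edges of G1 map to edges of G2, and |E(G1)| = |E(G2)| = 6, so φ is a bijection on edges as well as vertices. Hence G1 ≅ G2.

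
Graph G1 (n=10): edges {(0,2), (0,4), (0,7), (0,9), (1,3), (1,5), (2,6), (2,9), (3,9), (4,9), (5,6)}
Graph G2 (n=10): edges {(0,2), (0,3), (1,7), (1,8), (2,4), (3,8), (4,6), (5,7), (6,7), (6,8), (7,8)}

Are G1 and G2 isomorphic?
Yes, isomorphic

The graphs are isomorphic.
One valid mapping φ: V(G1) → V(G2): 0→7, 1→0, 2→6, 3→3, 4→1, 5→2, 6→4, 7→5, 8→9, 9→8

Verify φ preserves adjacency — for each edge of G1, its image is an edge of G2:
  (0,2) → (φ(0),φ(2)) = (6,7) ∈ E(G2) ✓
  (0,4) → (φ(0),φ(4)) = (1,7) ∈ E(G2) ✓
  (0,7) → (φ(0),φ(7)) = (5,7) ∈ E(G2) ✓
  (0,9) → (φ(0),φ(9)) = (7,8) ∈ E(G2) ✓
  (1,3) → (φ(1),φ(3)) = (0,3) ∈ E(G2) ✓
  (1,5) → (φ(1),φ(5)) = (0,2) ∈ E(G2) ✓
  (2,6) → (φ(2),φ(6)) = (4,6) ∈ E(G2) ✓
  (2,9) → (φ(2),φ(9)) = (6,8) ∈ E(G2) ✓
  (3,9) → (φ(3),φ(9)) = (3,8) ∈ E(G2) ✓
  (4,9) → (φ(4),φ(9)) = (1,8) ∈ E(G2) ✓
  (5,6) → (φ(5),φ(6)) = (2,4) ∈ E(G2) ✓
All 11 edges of G1 map to edges of G2, and |E(G1)| = |E(G2)| = 11, so φ is a bijection on edges as well as vertices. Hence G1 ≅ G2.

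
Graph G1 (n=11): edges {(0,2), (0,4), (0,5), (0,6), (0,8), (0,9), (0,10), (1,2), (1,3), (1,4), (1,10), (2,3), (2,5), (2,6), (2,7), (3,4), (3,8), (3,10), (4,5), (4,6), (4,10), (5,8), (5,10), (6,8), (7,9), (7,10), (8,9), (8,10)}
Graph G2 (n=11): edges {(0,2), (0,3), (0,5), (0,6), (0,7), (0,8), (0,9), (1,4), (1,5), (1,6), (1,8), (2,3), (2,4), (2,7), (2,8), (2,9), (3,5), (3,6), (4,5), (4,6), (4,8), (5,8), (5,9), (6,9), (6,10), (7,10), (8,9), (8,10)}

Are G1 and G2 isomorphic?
Yes, isomorphic

The graphs are isomorphic.
One valid mapping φ: V(G1) → V(G2): 0→0, 1→1, 2→6, 3→4, 4→5, 5→9, 6→3, 7→10, 8→2, 9→7, 10→8

Verify φ preserves adjacency — for each edge of G1, its image is an edge of G2:
  (0,2) → (φ(0),φ(2)) = (0,6) ∈ E(G2) ✓
  (0,4) → (φ(0),φ(4)) = (0,5) ∈ E(G2) ✓
  (0,5) → (φ(0),φ(5)) = (0,9) ∈ E(G2) ✓
  (0,6) → (φ(0),φ(6)) = (0,3) ∈ E(G2) ✓
  (0,8) → (φ(0),φ(8)) = (0,2) ∈ E(G2) ✓
  (0,9) → (φ(0),φ(9)) = (0,7) ∈ E(G2) ✓
  (0,10) → (φ(0),φ(10)) = (0,8) ∈ E(G2) ✓
  (1,2) → (φ(1),φ(2)) = (1,6) ∈ E(G2) ✓
  (1,3) → (φ(1),φ(3)) = (1,4) ∈ E(G2) ✓
  (1,4) → (φ(1),φ(4)) = (1,5) ∈ E(G2) ✓
  (1,10) → (φ(1),φ(10)) = (1,8) ∈ E(G2) ✓
  (2,3) → (φ(2),φ(3)) = (4,6) ∈ E(G2) ✓
  (2,5) → (φ(2),φ(5)) = (6,9) ∈ E(G2) ✓
  (2,6) → (φ(2),φ(6)) = (3,6) ∈ E(G2) ✓
  (2,7) → (φ(2),φ(7)) = (6,10) ∈ E(G2) ✓
  (3,4) → (φ(3),φ(4)) = (4,5) ∈ E(G2) ✓
  (3,8) → (φ(3),φ(8)) = (2,4) ∈ E(G2) ✓
  (3,10) → (φ(3),φ(10)) = (4,8) ∈ E(G2) ✓
  (4,5) → (φ(4),φ(5)) = (5,9) ∈ E(G2) ✓
  (4,6) → (φ(4),φ(6)) = (3,5) ∈ E(G2) ✓
  (4,10) → (φ(4),φ(10)) = (5,8) ∈ E(G2) ✓
  (5,8) → (φ(5),φ(8)) = (2,9) ∈ E(G2) ✓
  (5,10) → (φ(5),φ(10)) = (8,9) ∈ E(G2) ✓
  (6,8) → (φ(6),φ(8)) = (2,3) ∈ E(G2) ✓
  (7,9) → (φ(7),φ(9)) = (7,10) ∈ E(G2) ✓
  (7,10) → (φ(7),φ(10)) = (8,10) ∈ E(G2) ✓
  (8,9) → (φ(8),φ(9)) = (2,7) ∈ E(G2) ✓
  (8,10) → (φ(8),φ(10)) = (2,8) ∈ E(G2) ✓
All 28 edges of G1 map to edges of G2, and |E(G1)| = |E(G2)| = 28, so φ is a bijection on edges as well as vertices. Hence G1 ≅ G2.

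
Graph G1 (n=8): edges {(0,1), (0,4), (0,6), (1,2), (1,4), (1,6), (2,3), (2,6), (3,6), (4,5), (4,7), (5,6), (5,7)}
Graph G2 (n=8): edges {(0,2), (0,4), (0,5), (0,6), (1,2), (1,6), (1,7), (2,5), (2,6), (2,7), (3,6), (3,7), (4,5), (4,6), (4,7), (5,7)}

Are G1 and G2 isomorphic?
No, not isomorphic

The graphs are NOT isomorphic.

Counting triangles (3-cliques): G1 has 5, G2 has 8.
Triangle count is an isomorphism invariant, so differing triangle counts rule out isomorphism.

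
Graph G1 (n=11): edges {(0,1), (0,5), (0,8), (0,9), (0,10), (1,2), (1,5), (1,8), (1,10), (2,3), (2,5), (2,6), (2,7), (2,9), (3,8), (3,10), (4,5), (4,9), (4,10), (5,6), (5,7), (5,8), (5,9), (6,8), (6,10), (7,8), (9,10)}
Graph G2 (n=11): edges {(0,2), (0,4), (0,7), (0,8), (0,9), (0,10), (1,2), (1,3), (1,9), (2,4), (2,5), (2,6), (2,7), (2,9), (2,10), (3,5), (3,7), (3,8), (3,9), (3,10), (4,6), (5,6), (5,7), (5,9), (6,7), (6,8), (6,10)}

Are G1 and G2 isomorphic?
Yes, isomorphic

The graphs are isomorphic.
One valid mapping φ: V(G1) → V(G2): 0→5, 1→7, 2→0, 3→8, 4→1, 5→2, 6→10, 7→4, 8→6, 9→9, 10→3

Verify φ preserves adjacency — for each edge of G1, its image is an edge of G2:
  (0,1) → (φ(0),φ(1)) = (5,7) ∈ E(G2) ✓
  (0,5) → (φ(0),φ(5)) = (2,5) ∈ E(G2) ✓
  (0,8) → (φ(0),φ(8)) = (5,6) ∈ E(G2) ✓
  (0,9) → (φ(0),φ(9)) = (5,9) ∈ E(G2) ✓
  (0,10) → (φ(0),φ(10)) = (3,5) ∈ E(G2) ✓
  (1,2) → (φ(1),φ(2)) = (0,7) ∈ E(G2) ✓
  (1,5) → (φ(1),φ(5)) = (2,7) ∈ E(G2) ✓
  (1,8) → (φ(1),φ(8)) = (6,7) ∈ E(G2) ✓
  (1,10) → (φ(1),φ(10)) = (3,7) ∈ E(G2) ✓
  (2,3) → (φ(2),φ(3)) = (0,8) ∈ E(G2) ✓
  (2,5) → (φ(2),φ(5)) = (0,2) ∈ E(G2) ✓
  (2,6) → (φ(2),φ(6)) = (0,10) ∈ E(G2) ✓
  (2,7) → (φ(2),φ(7)) = (0,4) ∈ E(G2) ✓
  (2,9) → (φ(2),φ(9)) = (0,9) ∈ E(G2) ✓
  (3,8) → (φ(3),φ(8)) = (6,8) ∈ E(G2) ✓
  (3,10) → (φ(3),φ(10)) = (3,8) ∈ E(G2) ✓
  (4,5) → (φ(4),φ(5)) = (1,2) ∈ E(G2) ✓
  (4,9) → (φ(4),φ(9)) = (1,9) ∈ E(G2) ✓
  (4,10) → (φ(4),φ(10)) = (1,3) ∈ E(G2) ✓
  (5,6) → (φ(5),φ(6)) = (2,10) ∈ E(G2) ✓
  (5,7) → (φ(5),φ(7)) = (2,4) ∈ E(G2) ✓
  (5,8) → (φ(5),φ(8)) = (2,6) ∈ E(G2) ✓
  (5,9) → (φ(5),φ(9)) = (2,9) ∈ E(G2) ✓
  (6,8) → (φ(6),φ(8)) = (6,10) ∈ E(G2) ✓
  (6,10) → (φ(6),φ(10)) = (3,10) ∈ E(G2) ✓
  (7,8) → (φ(7),φ(8)) = (4,6) ∈ E(G2) ✓
  (9,10) → (φ(9),φ(10)) = (3,9) ∈ E(G2) ✓
All 27 edges of G1 map to edges of G2, and |E(G1)| = |E(G2)| = 27, so φ is a bijection on edges as well as vertices. Hence G1 ≅ G2.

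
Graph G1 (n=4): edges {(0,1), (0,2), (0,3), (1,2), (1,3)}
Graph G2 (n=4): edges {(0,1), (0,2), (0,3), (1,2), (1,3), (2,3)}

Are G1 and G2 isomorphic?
No, not isomorphic

The graphs are NOT isomorphic.

Counting edges: G1 has 5 edge(s); G2 has 6 edge(s).
Edge count is an isomorphism invariant (a bijection on vertices induces a bijection on edges), so differing edge counts rule out isomorphism.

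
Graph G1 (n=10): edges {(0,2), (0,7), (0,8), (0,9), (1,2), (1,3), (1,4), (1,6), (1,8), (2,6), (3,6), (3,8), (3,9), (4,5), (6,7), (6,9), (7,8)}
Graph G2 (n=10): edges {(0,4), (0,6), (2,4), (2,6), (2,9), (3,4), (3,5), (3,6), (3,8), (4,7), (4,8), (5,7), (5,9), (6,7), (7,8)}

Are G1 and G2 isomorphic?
No, not isomorphic

The graphs are NOT isomorphic.

Degrees in G1: deg(0)=4, deg(1)=5, deg(2)=3, deg(3)=4, deg(4)=2, deg(5)=1, deg(6)=5, deg(7)=3, deg(8)=4, deg(9)=3.
Sorted degree sequence of G1: [5, 5, 4, 4, 4, 3, 3, 3, 2, 1].
Degrees in G2: deg(0)=2, deg(1)=0, deg(2)=3, deg(3)=4, deg(4)=5, deg(5)=3, deg(6)=4, deg(7)=4, deg(8)=3, deg(9)=2.
Sorted degree sequence of G2: [5, 4, 4, 4, 3, 3, 3, 2, 2, 0].
The (sorted) degree sequence is an isomorphism invariant, so since G1 and G2 have different degree sequences they cannot be isomorphic.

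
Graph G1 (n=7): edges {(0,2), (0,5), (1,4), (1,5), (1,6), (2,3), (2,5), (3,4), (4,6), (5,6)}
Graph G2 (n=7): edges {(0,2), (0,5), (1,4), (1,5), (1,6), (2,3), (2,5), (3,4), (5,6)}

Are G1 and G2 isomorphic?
No, not isomorphic

The graphs are NOT isomorphic.

Counting edges: G1 has 10 edge(s); G2 has 9 edge(s).
Edge count is an isomorphism invariant (a bijection on vertices induces a bijection on edges), so differing edge counts rule out isomorphism.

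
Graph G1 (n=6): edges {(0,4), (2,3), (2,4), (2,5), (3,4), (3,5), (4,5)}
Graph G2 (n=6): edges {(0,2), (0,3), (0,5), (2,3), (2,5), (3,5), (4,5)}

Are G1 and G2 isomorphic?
Yes, isomorphic

The graphs are isomorphic.
One valid mapping φ: V(G1) → V(G2): 0→4, 1→1, 2→2, 3→0, 4→5, 5→3

Verify φ preserves adjacency — for each edge of G1, its image is an edge of G2:
  (0,4) → (φ(0),φ(4)) = (4,5) ∈ E(G2) ✓
  (2,3) → (φ(2),φ(3)) = (0,2) ∈ E(G2) ✓
  (2,4) → (φ(2),φ(4)) = (2,5) ∈ E(G2) ✓
  (2,5) → (φ(2),φ(5)) = (2,3) ∈ E(G2) ✓
  (3,4) → (φ(3),φ(4)) = (0,5) ∈ E(G2) ✓
  (3,5) → (φ(3),φ(5)) = (0,3) ∈ E(G2) ✓
  (4,5) → (φ(4),φ(5)) = (3,5) ∈ E(G2) ✓
All 7 edges of G1 map to edges of G2, and |E(G1)| = |E(G2)| = 7, so φ is a bijection on edges as well as vertices. Hence G1 ≅ G2.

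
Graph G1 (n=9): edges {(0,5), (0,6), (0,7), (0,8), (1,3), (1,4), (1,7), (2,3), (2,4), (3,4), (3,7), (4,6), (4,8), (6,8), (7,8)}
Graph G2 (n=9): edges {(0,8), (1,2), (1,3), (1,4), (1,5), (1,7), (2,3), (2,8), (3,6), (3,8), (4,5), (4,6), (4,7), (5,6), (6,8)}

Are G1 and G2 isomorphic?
Yes, isomorphic

The graphs are isomorphic.
One valid mapping φ: V(G1) → V(G2): 0→8, 1→5, 2→7, 3→4, 4→1, 5→0, 6→2, 7→6, 8→3

Verify φ preserves adjacency — for each edge of G1, its image is an edge of G2:
  (0,5) → (φ(0),φ(5)) = (0,8) ∈ E(G2) ✓
  (0,6) → (φ(0),φ(6)) = (2,8) ∈ E(G2) ✓
  (0,7) → (φ(0),φ(7)) = (6,8) ∈ E(G2) ✓
  (0,8) → (φ(0),φ(8)) = (3,8) ∈ E(G2) ✓
  (1,3) → (φ(1),φ(3)) = (4,5) ∈ E(G2) ✓
  (1,4) → (φ(1),φ(4)) = (1,5) ∈ E(G2) ✓
  (1,7) → (φ(1),φ(7)) = (5,6) ∈ E(G2) ✓
  (2,3) → (φ(2),φ(3)) = (4,7) ∈ E(G2) ✓
  (2,4) → (φ(2),φ(4)) = (1,7) ∈ E(G2) ✓
  (3,4) → (φ(3),φ(4)) = (1,4) ∈ E(G2) ✓
  (3,7) → (φ(3),φ(7)) = (4,6) ∈ E(G2) ✓
  (4,6) → (φ(4),φ(6)) = (1,2) ∈ E(G2) ✓
  (4,8) → (φ(4),φ(8)) = (1,3) ∈ E(G2) ✓
  (6,8) → (φ(6),φ(8)) = (2,3) ∈ E(G2) ✓
  (7,8) → (φ(7),φ(8)) = (3,6) ∈ E(G2) ✓
All 15 edges of G1 map to edges of G2, and |E(G1)| = |E(G2)| = 15, so φ is a bijection on edges as well as vertices. Hence G1 ≅ G2.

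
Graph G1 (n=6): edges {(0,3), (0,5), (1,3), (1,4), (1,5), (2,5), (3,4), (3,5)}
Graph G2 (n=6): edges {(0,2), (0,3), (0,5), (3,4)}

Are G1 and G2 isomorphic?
No, not isomorphic

The graphs are NOT isomorphic.

Counting triangles (3-cliques): G1 has 3, G2 has 0.
Triangle count is an isomorphism invariant, so differing triangle counts rule out isomorphism.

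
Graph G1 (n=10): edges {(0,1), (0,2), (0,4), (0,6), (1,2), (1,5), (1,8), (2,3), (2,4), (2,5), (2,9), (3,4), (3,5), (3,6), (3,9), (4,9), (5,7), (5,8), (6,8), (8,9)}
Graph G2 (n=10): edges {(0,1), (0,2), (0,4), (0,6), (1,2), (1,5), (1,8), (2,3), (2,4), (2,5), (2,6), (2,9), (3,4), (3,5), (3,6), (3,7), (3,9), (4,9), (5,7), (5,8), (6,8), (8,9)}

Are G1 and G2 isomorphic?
No, not isomorphic

The graphs are NOT isomorphic.

Counting edges: G1 has 20 edge(s); G2 has 22 edge(s).
Edge count is an isomorphism invariant (a bijection on vertices induces a bijection on edges), so differing edge counts rule out isomorphism.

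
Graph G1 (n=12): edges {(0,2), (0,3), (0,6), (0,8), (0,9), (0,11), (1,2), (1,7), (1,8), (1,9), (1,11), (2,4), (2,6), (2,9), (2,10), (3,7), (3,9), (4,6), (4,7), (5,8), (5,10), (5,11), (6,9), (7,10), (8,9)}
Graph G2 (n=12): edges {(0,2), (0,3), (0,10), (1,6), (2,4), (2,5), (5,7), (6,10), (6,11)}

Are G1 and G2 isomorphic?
No, not isomorphic

The graphs are NOT isomorphic.

Connected components of G1: 1 component(s) with vertex sets [[0, 1, 2, 3, 4, 5, 6, 7, 8, 9, 10, 11]], sizes [12].
Connected components of G2: 3 component(s) with vertex sets [[8], [9], [0, 1, 2, 3, 4, 5, 6, 7, 10, 11]], sizes [1, 1, 10].
The number of connected components (and the multiset of component sizes) is an isomorphism invariant — an isomorphism maps each component of G1 bijectively onto a component of G2. Since G1 has 1 component(s) and G2 has 3, they cannot be isomorphic.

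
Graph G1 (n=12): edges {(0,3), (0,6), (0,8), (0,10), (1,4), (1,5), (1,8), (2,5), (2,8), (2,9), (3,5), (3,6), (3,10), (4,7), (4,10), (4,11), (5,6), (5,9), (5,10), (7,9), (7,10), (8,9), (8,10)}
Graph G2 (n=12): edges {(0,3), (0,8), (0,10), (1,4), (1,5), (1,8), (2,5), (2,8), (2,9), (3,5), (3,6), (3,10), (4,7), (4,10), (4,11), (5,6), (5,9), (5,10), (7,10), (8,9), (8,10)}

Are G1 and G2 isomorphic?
No, not isomorphic

The graphs are NOT isomorphic.

Counting edges: G1 has 23 edge(s); G2 has 21 edge(s).
Edge count is an isomorphism invariant (a bijection on vertices induces a bijection on edges), so differing edge counts rule out isomorphism.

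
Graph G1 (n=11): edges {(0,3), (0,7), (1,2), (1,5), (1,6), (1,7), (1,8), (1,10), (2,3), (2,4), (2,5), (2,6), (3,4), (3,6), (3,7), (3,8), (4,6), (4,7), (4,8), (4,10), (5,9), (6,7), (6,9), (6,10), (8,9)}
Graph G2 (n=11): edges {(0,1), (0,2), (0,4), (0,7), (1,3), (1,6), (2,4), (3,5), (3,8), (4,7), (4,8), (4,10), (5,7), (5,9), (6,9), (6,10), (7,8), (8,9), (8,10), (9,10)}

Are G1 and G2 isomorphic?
No, not isomorphic

The graphs are NOT isomorphic.

Counting triangles (3-cliques): G1 has 14, G2 has 6.
Triangle count is an isomorphism invariant, so differing triangle counts rule out isomorphism.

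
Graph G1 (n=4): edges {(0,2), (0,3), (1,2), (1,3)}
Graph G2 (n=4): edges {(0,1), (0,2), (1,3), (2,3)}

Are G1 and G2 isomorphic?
Yes, isomorphic

The graphs are isomorphic.
One valid mapping φ: V(G1) → V(G2): 0→0, 1→3, 2→2, 3→1

Verify φ preserves adjacency — for each edge of G1, its image is an edge of G2:
  (0,2) → (φ(0),φ(2)) = (0,2) ∈ E(G2) ✓
  (0,3) → (φ(0),φ(3)) = (0,1) ∈ E(G2) ✓
  (1,2) → (φ(1),φ(2)) = (2,3) ∈ E(G2) ✓
  (1,3) → (φ(1),φ(3)) = (1,3) ∈ E(G2) ✓
All 4 edges of G1 map to edges of G2, and |E(G1)| = |E(G2)| = 4, so φ is a bijection on edges as well as vertices. Hence G1 ≅ G2.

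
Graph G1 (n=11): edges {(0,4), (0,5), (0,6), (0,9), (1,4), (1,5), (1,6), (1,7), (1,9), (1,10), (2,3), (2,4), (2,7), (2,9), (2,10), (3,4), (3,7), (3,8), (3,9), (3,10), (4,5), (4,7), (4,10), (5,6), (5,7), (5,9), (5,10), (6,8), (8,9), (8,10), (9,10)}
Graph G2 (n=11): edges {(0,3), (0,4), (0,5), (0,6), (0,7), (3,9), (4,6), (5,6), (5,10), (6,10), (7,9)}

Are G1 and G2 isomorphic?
No, not isomorphic

The graphs are NOT isomorphic.

Connected components of G1: 1 component(s) with vertex sets [[0, 1, 2, 3, 4, 5, 6, 7, 8, 9, 10]], sizes [11].
Connected components of G2: 4 component(s) with vertex sets [[1], [2], [8], [0, 3, 4, 5, 6, 7, 9, 10]], sizes [1, 1, 1, 8].
The number of connected components (and the multiset of component sizes) is an isomorphism invariant — an isomorphism maps each component of G1 bijectively onto a component of G2. Since G1 has 1 component(s) and G2 has 4, they cannot be isomorphic.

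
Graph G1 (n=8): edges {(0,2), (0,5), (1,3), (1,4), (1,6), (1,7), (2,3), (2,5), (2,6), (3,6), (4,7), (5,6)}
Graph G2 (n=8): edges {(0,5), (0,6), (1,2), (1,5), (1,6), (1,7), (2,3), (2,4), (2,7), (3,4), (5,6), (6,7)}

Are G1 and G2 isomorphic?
Yes, isomorphic

The graphs are isomorphic.
One valid mapping φ: V(G1) → V(G2): 0→0, 1→2, 2→6, 3→7, 4→3, 5→5, 6→1, 7→4

Verify φ preserves adjacency — for each edge of G1, its image is an edge of G2:
  (0,2) → (φ(0),φ(2)) = (0,6) ∈ E(G2) ✓
  (0,5) → (φ(0),φ(5)) = (0,5) ∈ E(G2) ✓
  (1,3) → (φ(1),φ(3)) = (2,7) ∈ E(G2) ✓
  (1,4) → (φ(1),φ(4)) = (2,3) ∈ E(G2) ✓
  (1,6) → (φ(1),φ(6)) = (1,2) ∈ E(G2) ✓
  (1,7) → (φ(1),φ(7)) = (2,4) ∈ E(G2) ✓
  (2,3) → (φ(2),φ(3)) = (6,7) ∈ E(G2) ✓
  (2,5) → (φ(2),φ(5)) = (5,6) ∈ E(G2) ✓
  (2,6) → (φ(2),φ(6)) = (1,6) ∈ E(G2) ✓
  (3,6) → (φ(3),φ(6)) = (1,7) ∈ E(G2) ✓
  (4,7) → (φ(4),φ(7)) = (3,4) ∈ E(G2) ✓
  (5,6) → (φ(5),φ(6)) = (1,5) ∈ E(G2) ✓
All 12 edges of G1 map to edges of G2, and |E(G1)| = |E(G2)| = 12, so φ is a bijection on edges as well as vertices. Hence G1 ≅ G2.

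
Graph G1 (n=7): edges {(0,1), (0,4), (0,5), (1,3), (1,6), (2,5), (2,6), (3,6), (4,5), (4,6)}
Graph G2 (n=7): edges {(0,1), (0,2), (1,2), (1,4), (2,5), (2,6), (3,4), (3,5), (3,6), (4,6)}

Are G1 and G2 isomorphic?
Yes, isomorphic

The graphs are isomorphic.
One valid mapping φ: V(G1) → V(G2): 0→4, 1→1, 2→5, 3→0, 4→6, 5→3, 6→2

Verify φ preserves adjacency — for each edge of G1, its image is an edge of G2:
  (0,1) → (φ(0),φ(1)) = (1,4) ∈ E(G2) ✓
  (0,4) → (φ(0),φ(4)) = (4,6) ∈ E(G2) ✓
  (0,5) → (φ(0),φ(5)) = (3,4) ∈ E(G2) ✓
  (1,3) → (φ(1),φ(3)) = (0,1) ∈ E(G2) ✓
  (1,6) → (φ(1),φ(6)) = (1,2) ∈ E(G2) ✓
  (2,5) → (φ(2),φ(5)) = (3,5) ∈ E(G2) ✓
  (2,6) → (φ(2),φ(6)) = (2,5) ∈ E(G2) ✓
  (3,6) → (φ(3),φ(6)) = (0,2) ∈ E(G2) ✓
  (4,5) → (φ(4),φ(5)) = (3,6) ∈ E(G2) ✓
  (4,6) → (φ(4),φ(6)) = (2,6) ∈ E(G2) ✓
All 10 edges of G1 map to edges of G2, and |E(G1)| = |E(G2)| = 10, so φ is a bijection on edges as well as vertices. Hence G1 ≅ G2.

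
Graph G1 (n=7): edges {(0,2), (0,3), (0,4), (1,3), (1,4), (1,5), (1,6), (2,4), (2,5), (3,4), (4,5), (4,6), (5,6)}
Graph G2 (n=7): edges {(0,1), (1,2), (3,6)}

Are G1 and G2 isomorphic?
No, not isomorphic

The graphs are NOT isomorphic.

Connected components of G1: 1 component(s) with vertex sets [[0, 1, 2, 3, 4, 5, 6]], sizes [7].
Connected components of G2: 4 component(s) with vertex sets [[4], [5], [3, 6], [0, 1, 2]], sizes [1, 1, 2, 3].
The number of connected components (and the multiset of component sizes) is an isomorphism invariant — an isomorphism maps each component of G1 bijectively onto a component of G2. Since G1 has 1 component(s) and G2 has 4, they cannot be isomorphic.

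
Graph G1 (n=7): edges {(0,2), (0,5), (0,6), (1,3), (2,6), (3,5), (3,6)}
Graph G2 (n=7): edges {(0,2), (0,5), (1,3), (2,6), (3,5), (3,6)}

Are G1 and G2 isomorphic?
No, not isomorphic

The graphs are NOT isomorphic.

Counting edges: G1 has 7 edge(s); G2 has 6 edge(s).
Edge count is an isomorphism invariant (a bijection on vertices induces a bijection on edges), so differing edge counts rule out isomorphism.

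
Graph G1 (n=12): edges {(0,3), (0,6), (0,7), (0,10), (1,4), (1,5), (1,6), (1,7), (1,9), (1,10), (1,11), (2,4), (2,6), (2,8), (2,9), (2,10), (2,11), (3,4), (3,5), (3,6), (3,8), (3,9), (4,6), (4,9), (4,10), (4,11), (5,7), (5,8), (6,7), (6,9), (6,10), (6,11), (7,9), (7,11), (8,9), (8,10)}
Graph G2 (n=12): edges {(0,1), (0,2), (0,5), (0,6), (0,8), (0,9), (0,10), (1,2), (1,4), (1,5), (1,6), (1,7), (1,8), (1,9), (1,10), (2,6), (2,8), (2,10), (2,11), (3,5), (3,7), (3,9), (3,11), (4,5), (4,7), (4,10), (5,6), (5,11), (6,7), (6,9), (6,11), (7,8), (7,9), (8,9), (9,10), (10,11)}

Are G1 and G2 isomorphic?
Yes, isomorphic

The graphs are isomorphic.
One valid mapping φ: V(G1) → V(G2): 0→4, 1→9, 2→2, 3→5, 4→0, 5→3, 6→1, 7→7, 8→11, 9→6, 10→10, 11→8

Verify φ preserves adjacency — for each edge of G1, its image is an edge of G2:
  (0,3) → (φ(0),φ(3)) = (4,5) ∈ E(G2) ✓
  (0,6) → (φ(0),φ(6)) = (1,4) ∈ E(G2) ✓
  (0,7) → (φ(0),φ(7)) = (4,7) ∈ E(G2) ✓
  (0,10) → (φ(0),φ(10)) = (4,10) ∈ E(G2) ✓
  (1,4) → (φ(1),φ(4)) = (0,9) ∈ E(G2) ✓
  (1,5) → (φ(1),φ(5)) = (3,9) ∈ E(G2) ✓
  (1,6) → (φ(1),φ(6)) = (1,9) ∈ E(G2) ✓
  (1,7) → (φ(1),φ(7)) = (7,9) ∈ E(G2) ✓
  (1,9) → (φ(1),φ(9)) = (6,9) ∈ E(G2) ✓
  (1,10) → (φ(1),φ(10)) = (9,10) ∈ E(G2) ✓
  (1,11) → (φ(1),φ(11)) = (8,9) ∈ E(G2) ✓
  (2,4) → (φ(2),φ(4)) = (0,2) ∈ E(G2) ✓
  (2,6) → (φ(2),φ(6)) = (1,2) ∈ E(G2) ✓
  (2,8) → (φ(2),φ(8)) = (2,11) ∈ E(G2) ✓
  (2,9) → (φ(2),φ(9)) = (2,6) ∈ E(G2) ✓
  (2,10) → (φ(2),φ(10)) = (2,10) ∈ E(G2) ✓
  (2,11) → (φ(2),φ(11)) = (2,8) ∈ E(G2) ✓
  (3,4) → (φ(3),φ(4)) = (0,5) ∈ E(G2) ✓
  (3,5) → (φ(3),φ(5)) = (3,5) ∈ E(G2) ✓
  (3,6) → (φ(3),φ(6)) = (1,5) ∈ E(G2) ✓
  (3,8) → (φ(3),φ(8)) = (5,11) ∈ E(G2) ✓
  (3,9) → (φ(3),φ(9)) = (5,6) ∈ E(G2) ✓
  (4,6) → (φ(4),φ(6)) = (0,1) ∈ E(G2) ✓
  (4,9) → (φ(4),φ(9)) = (0,6) ∈ E(G2) ✓
  (4,10) → (φ(4),φ(10)) = (0,10) ∈ E(G2) ✓
  (4,11) → (φ(4),φ(11)) = (0,8) ∈ E(G2) ✓
  (5,7) → (φ(5),φ(7)) = (3,7) ∈ E(G2) ✓
  (5,8) → (φ(5),φ(8)) = (3,11) ∈ E(G2) ✓
  (6,7) → (φ(6),φ(7)) = (1,7) ∈ E(G2) ✓
  (6,9) → (φ(6),φ(9)) = (1,6) ∈ E(G2) ✓
  (6,10) → (φ(6),φ(10)) = (1,10) ∈ E(G2) ✓
  (6,11) → (φ(6),φ(11)) = (1,8) ∈ E(G2) ✓
  (7,9) → (φ(7),φ(9)) = (6,7) ∈ E(G2) ✓
  (7,11) → (φ(7),φ(11)) = (7,8) ∈ E(G2) ✓
  (8,9) → (φ(8),φ(9)) = (6,11) ∈ E(G2) ✓
  (8,10) → (φ(8),φ(10)) = (10,11) ∈ E(G2) ✓
All 36 edges of G1 map to edges of G2, and |E(G1)| = |E(G2)| = 36, so φ is a bijection on edges as well as vertices. Hence G1 ≅ G2.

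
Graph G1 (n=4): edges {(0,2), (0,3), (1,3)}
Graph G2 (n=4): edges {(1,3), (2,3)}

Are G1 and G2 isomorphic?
No, not isomorphic

The graphs are NOT isomorphic.

Connected components of G1: 1 component(s) with vertex sets [[0, 1, 2, 3]], sizes [4].
Connected components of G2: 2 component(s) with vertex sets [[0], [1, 2, 3]], sizes [1, 3].
The number of connected components (and the multiset of component sizes) is an isomorphism invariant — an isomorphism maps each component of G1 bijectively onto a component of G2. Since G1 has 1 component(s) and G2 has 2, they cannot be isomorphic.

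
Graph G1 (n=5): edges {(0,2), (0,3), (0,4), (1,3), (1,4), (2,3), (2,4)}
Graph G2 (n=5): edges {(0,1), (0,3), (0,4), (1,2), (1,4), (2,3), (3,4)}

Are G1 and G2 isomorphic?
Yes, isomorphic

The graphs are isomorphic.
One valid mapping φ: V(G1) → V(G2): 0→0, 1→2, 2→4, 3→3, 4→1

Verify φ preserves adjacency — for each edge of G1, its image is an edge of G2:
  (0,2) → (φ(0),φ(2)) = (0,4) ∈ E(G2) ✓
  (0,3) → (φ(0),φ(3)) = (0,3) ∈ E(G2) ✓
  (0,4) → (φ(0),φ(4)) = (0,1) ∈ E(G2) ✓
  (1,3) → (φ(1),φ(3)) = (2,3) ∈ E(G2) ✓
  (1,4) → (φ(1),φ(4)) = (1,2) ∈ E(G2) ✓
  (2,3) → (φ(2),φ(3)) = (3,4) ∈ E(G2) ✓
  (2,4) → (φ(2),φ(4)) = (1,4) ∈ E(G2) ✓
All 7 edges of G1 map to edges of G2, and |E(G1)| = |E(G2)| = 7, so φ is a bijection on edges as well as vertices. Hence G1 ≅ G2.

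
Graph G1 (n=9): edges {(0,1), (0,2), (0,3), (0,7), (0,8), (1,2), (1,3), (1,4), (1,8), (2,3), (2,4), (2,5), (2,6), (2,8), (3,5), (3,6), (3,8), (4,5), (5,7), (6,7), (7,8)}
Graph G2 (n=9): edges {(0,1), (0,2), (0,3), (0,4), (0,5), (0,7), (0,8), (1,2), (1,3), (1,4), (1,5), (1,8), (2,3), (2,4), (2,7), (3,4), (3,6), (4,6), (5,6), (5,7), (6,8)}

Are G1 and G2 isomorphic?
Yes, isomorphic

The graphs are isomorphic.
One valid mapping φ: V(G1) → V(G2): 0→3, 1→2, 2→0, 3→1, 4→7, 5→5, 6→8, 7→6, 8→4

Verify φ preserves adjacency — for each edge of G1, its image is an edge of G2:
  (0,1) → (φ(0),φ(1)) = (2,3) ∈ E(G2) ✓
  (0,2) → (φ(0),φ(2)) = (0,3) ∈ E(G2) ✓
  (0,3) → (φ(0),φ(3)) = (1,3) ∈ E(G2) ✓
  (0,7) → (φ(0),φ(7)) = (3,6) ∈ E(G2) ✓
  (0,8) → (φ(0),φ(8)) = (3,4) ∈ E(G2) ✓
  (1,2) → (φ(1),φ(2)) = (0,2) ∈ E(G2) ✓
  (1,3) → (φ(1),φ(3)) = (1,2) ∈ E(G2) ✓
  (1,4) → (φ(1),φ(4)) = (2,7) ∈ E(G2) ✓
  (1,8) → (φ(1),φ(8)) = (2,4) ∈ E(G2) ✓
  (2,3) → (φ(2),φ(3)) = (0,1) ∈ E(G2) ✓
  (2,4) → (φ(2),φ(4)) = (0,7) ∈ E(G2) ✓
  (2,5) → (φ(2),φ(5)) = (0,5) ∈ E(G2) ✓
  (2,6) → (φ(2),φ(6)) = (0,8) ∈ E(G2) ✓
  (2,8) → (φ(2),φ(8)) = (0,4) ∈ E(G2) ✓
  (3,5) → (φ(3),φ(5)) = (1,5) ∈ E(G2) ✓
  (3,6) → (φ(3),φ(6)) = (1,8) ∈ E(G2) ✓
  (3,8) → (φ(3),φ(8)) = (1,4) ∈ E(G2) ✓
  (4,5) → (φ(4),φ(5)) = (5,7) ∈ E(G2) ✓
  (5,7) → (φ(5),φ(7)) = (5,6) ∈ E(G2) ✓
  (6,7) → (φ(6),φ(7)) = (6,8) ∈ E(G2) ✓
  (7,8) → (φ(7),φ(8)) = (4,6) ∈ E(G2) ✓
All 21 edges of G1 map to edges of G2, and |E(G1)| = |E(G2)| = 21, so φ is a bijection on edges as well as vertices. Hence G1 ≅ G2.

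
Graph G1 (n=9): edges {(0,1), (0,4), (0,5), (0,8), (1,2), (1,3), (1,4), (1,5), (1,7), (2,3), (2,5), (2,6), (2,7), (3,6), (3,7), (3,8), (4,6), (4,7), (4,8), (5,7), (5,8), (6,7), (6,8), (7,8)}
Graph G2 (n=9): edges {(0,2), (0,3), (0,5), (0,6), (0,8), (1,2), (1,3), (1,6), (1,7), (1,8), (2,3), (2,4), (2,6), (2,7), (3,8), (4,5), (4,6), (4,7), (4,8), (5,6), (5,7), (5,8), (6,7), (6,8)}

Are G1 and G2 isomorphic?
Yes, isomorphic

The graphs are isomorphic.
One valid mapping φ: V(G1) → V(G2): 0→3, 1→2, 2→7, 3→4, 4→0, 5→1, 6→5, 7→6, 8→8

Verify φ preserves adjacency — for each edge of G1, its image is an edge of G2:
  (0,1) → (φ(0),φ(1)) = (2,3) ∈ E(G2) ✓
  (0,4) → (φ(0),φ(4)) = (0,3) ∈ E(G2) ✓
  (0,5) → (φ(0),φ(5)) = (1,3) ∈ E(G2) ✓
  (0,8) → (φ(0),φ(8)) = (3,8) ∈ E(G2) ✓
  (1,2) → (φ(1),φ(2)) = (2,7) ∈ E(G2) ✓
  (1,3) → (φ(1),φ(3)) = (2,4) ∈ E(G2) ✓
  (1,4) → (φ(1),φ(4)) = (0,2) ∈ E(G2) ✓
  (1,5) → (φ(1),φ(5)) = (1,2) ∈ E(G2) ✓
  (1,7) → (φ(1),φ(7)) = (2,6) ∈ E(G2) ✓
  (2,3) → (φ(2),φ(3)) = (4,7) ∈ E(G2) ✓
  (2,5) → (φ(2),φ(5)) = (1,7) ∈ E(G2) ✓
  (2,6) → (φ(2),φ(6)) = (5,7) ∈ E(G2) ✓
  (2,7) → (φ(2),φ(7)) = (6,7) ∈ E(G2) ✓
  (3,6) → (φ(3),φ(6)) = (4,5) ∈ E(G2) ✓
  (3,7) → (φ(3),φ(7)) = (4,6) ∈ E(G2) ✓
  (3,8) → (φ(3),φ(8)) = (4,8) ∈ E(G2) ✓
  (4,6) → (φ(4),φ(6)) = (0,5) ∈ E(G2) ✓
  (4,7) → (φ(4),φ(7)) = (0,6) ∈ E(G2) ✓
  (4,8) → (φ(4),φ(8)) = (0,8) ∈ E(G2) ✓
  (5,7) → (φ(5),φ(7)) = (1,6) ∈ E(G2) ✓
  (5,8) → (φ(5),φ(8)) = (1,8) ∈ E(G2) ✓
  (6,7) → (φ(6),φ(7)) = (5,6) ∈ E(G2) ✓
  (6,8) → (φ(6),φ(8)) = (5,8) ∈ E(G2) ✓
  (7,8) → (φ(7),φ(8)) = (6,8) ∈ E(G2) ✓
All 24 edges of G1 map to edges of G2, and |E(G1)| = |E(G2)| = 24, so φ is a bijection on edges as well as vertices. Hence G1 ≅ G2.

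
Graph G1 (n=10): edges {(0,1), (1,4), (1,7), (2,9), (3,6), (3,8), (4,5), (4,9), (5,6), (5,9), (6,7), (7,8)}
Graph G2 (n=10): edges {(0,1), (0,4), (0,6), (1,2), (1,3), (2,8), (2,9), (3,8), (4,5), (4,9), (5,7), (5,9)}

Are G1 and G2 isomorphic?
Yes, isomorphic

The graphs are isomorphic.
One valid mapping φ: V(G1) → V(G2): 0→6, 1→0, 2→7, 3→8, 4→4, 5→9, 6→2, 7→1, 8→3, 9→5

Verify φ preserves adjacency — for each edge of G1, its image is an edge of G2:
  (0,1) → (φ(0),φ(1)) = (0,6) ∈ E(G2) ✓
  (1,4) → (φ(1),φ(4)) = (0,4) ∈ E(G2) ✓
  (1,7) → (φ(1),φ(7)) = (0,1) ∈ E(G2) ✓
  (2,9) → (φ(2),φ(9)) = (5,7) ∈ E(G2) ✓
  (3,6) → (φ(3),φ(6)) = (2,8) ∈ E(G2) ✓
  (3,8) → (φ(3),φ(8)) = (3,8) ∈ E(G2) ✓
  (4,5) → (φ(4),φ(5)) = (4,9) ∈ E(G2) ✓
  (4,9) → (φ(4),φ(9)) = (4,5) ∈ E(G2) ✓
  (5,6) → (φ(5),φ(6)) = (2,9) ∈ E(G2) ✓
  (5,9) → (φ(5),φ(9)) = (5,9) ∈ E(G2) ✓
  (6,7) → (φ(6),φ(7)) = (1,2) ∈ E(G2) ✓
  (7,8) → (φ(7),φ(8)) = (1,3) ∈ E(G2) ✓
All 12 edges of G1 map to edges of G2, and |E(G1)| = |E(G2)| = 12, so φ is a bijection on edges as well as vertices. Hence G1 ≅ G2.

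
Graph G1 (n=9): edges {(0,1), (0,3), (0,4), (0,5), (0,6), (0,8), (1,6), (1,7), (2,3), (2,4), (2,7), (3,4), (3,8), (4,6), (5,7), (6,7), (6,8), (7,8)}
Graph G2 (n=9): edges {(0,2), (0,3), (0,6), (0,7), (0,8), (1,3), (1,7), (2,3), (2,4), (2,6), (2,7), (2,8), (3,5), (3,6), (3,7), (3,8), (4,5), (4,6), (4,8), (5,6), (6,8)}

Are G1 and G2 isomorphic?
No, not isomorphic

The graphs are NOT isomorphic.

Degrees in G1: deg(0)=6, deg(1)=3, deg(2)=3, deg(3)=4, deg(4)=4, deg(5)=2, deg(6)=5, deg(7)=5, deg(8)=4.
Sorted degree sequence of G1: [6, 5, 5, 4, 4, 4, 3, 3, 2].
Degrees in G2: deg(0)=5, deg(1)=2, deg(2)=6, deg(3)=7, deg(4)=4, deg(5)=3, deg(6)=6, deg(7)=4, deg(8)=5.
Sorted degree sequence of G2: [7, 6, 6, 5, 5, 4, 4, 3, 2].
The (sorted) degree sequence is an isomorphism invariant, so since G1 and G2 have different degree sequences they cannot be isomorphic.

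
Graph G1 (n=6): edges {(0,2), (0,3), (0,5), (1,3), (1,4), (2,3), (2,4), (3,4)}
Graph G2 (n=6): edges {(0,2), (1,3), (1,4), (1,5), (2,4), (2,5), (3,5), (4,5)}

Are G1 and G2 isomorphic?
Yes, isomorphic

The graphs are isomorphic.
One valid mapping φ: V(G1) → V(G2): 0→2, 1→3, 2→4, 3→5, 4→1, 5→0

Verify φ preserves adjacency — for each edge of G1, its image is an edge of G2:
  (0,2) → (φ(0),φ(2)) = (2,4) ∈ E(G2) ✓
  (0,3) → (φ(0),φ(3)) = (2,5) ∈ E(G2) ✓
  (0,5) → (φ(0),φ(5)) = (0,2) ∈ E(G2) ✓
  (1,3) → (φ(1),φ(3)) = (3,5) ∈ E(G2) ✓
  (1,4) → (φ(1),φ(4)) = (1,3) ∈ E(G2) ✓
  (2,3) → (φ(2),φ(3)) = (4,5) ∈ E(G2) ✓
  (2,4) → (φ(2),φ(4)) = (1,4) ∈ E(G2) ✓
  (3,4) → (φ(3),φ(4)) = (1,5) ∈ E(G2) ✓
All 8 edges of G1 map to edges of G2, and |E(G1)| = |E(G2)| = 8, so φ is a bijection on edges as well as vertices. Hence G1 ≅ G2.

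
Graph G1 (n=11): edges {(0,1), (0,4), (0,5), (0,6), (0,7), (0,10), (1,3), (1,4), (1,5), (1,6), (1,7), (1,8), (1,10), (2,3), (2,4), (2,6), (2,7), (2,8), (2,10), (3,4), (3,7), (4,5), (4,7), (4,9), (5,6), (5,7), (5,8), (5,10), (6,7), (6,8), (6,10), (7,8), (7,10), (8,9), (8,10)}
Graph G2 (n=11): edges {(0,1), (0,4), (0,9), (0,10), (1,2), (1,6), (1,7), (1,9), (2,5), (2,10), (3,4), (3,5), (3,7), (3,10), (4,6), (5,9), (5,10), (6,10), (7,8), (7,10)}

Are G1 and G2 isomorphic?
No, not isomorphic

The graphs are NOT isomorphic.

Counting triangles (3-cliques): G1 has 48, G2 has 4.
Triangle count is an isomorphism invariant, so differing triangle counts rule out isomorphism.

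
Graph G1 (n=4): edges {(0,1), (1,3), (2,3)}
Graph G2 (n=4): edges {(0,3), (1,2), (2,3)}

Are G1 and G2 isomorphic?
Yes, isomorphic

The graphs are isomorphic.
One valid mapping φ: V(G1) → V(G2): 0→1, 1→2, 2→0, 3→3

Verify φ preserves adjacency — for each edge of G1, its image is an edge of G2:
  (0,1) → (φ(0),φ(1)) = (1,2) ∈ E(G2) ✓
  (1,3) → (φ(1),φ(3)) = (2,3) ∈ E(G2) ✓
  (2,3) → (φ(2),φ(3)) = (0,3) ∈ E(G2) ✓
All 3 edges of G1 map to edges of G2, and |E(G1)| = |E(G2)| = 3, so φ is a bijection on edges as well as vertices. Hence G1 ≅ G2.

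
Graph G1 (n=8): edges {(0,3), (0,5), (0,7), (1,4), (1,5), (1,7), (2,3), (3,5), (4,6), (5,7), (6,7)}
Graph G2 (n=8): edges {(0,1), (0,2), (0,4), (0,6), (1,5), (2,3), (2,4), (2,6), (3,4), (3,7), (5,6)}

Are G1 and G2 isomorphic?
Yes, isomorphic

The graphs are isomorphic.
One valid mapping φ: V(G1) → V(G2): 0→4, 1→6, 2→7, 3→3, 4→5, 5→2, 6→1, 7→0

Verify φ preserves adjacency — for each edge of G1, its image is an edge of G2:
  (0,3) → (φ(0),φ(3)) = (3,4) ∈ E(G2) ✓
  (0,5) → (φ(0),φ(5)) = (2,4) ∈ E(G2) ✓
  (0,7) → (φ(0),φ(7)) = (0,4) ∈ E(G2) ✓
  (1,4) → (φ(1),φ(4)) = (5,6) ∈ E(G2) ✓
  (1,5) → (φ(1),φ(5)) = (2,6) ∈ E(G2) ✓
  (1,7) → (φ(1),φ(7)) = (0,6) ∈ E(G2) ✓
  (2,3) → (φ(2),φ(3)) = (3,7) ∈ E(G2) ✓
  (3,5) → (φ(3),φ(5)) = (2,3) ∈ E(G2) ✓
  (4,6) → (φ(4),φ(6)) = (1,5) ∈ E(G2) ✓
  (5,7) → (φ(5),φ(7)) = (0,2) ∈ E(G2) ✓
  (6,7) → (φ(6),φ(7)) = (0,1) ∈ E(G2) ✓
All 11 edges of G1 map to edges of G2, and |E(G1)| = |E(G2)| = 11, so φ is a bijection on edges as well as vertices. Hence G1 ≅ G2.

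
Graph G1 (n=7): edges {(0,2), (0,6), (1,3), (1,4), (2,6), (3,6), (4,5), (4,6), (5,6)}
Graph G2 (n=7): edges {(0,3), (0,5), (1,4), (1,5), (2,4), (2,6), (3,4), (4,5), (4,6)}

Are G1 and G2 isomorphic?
Yes, isomorphic

The graphs are isomorphic.
One valid mapping φ: V(G1) → V(G2): 0→2, 1→0, 2→6, 3→3, 4→5, 5→1, 6→4

Verify φ preserves adjacency — for each edge of G1, its image is an edge of G2:
  (0,2) → (φ(0),φ(2)) = (2,6) ∈ E(G2) ✓
  (0,6) → (φ(0),φ(6)) = (2,4) ∈ E(G2) ✓
  (1,3) → (φ(1),φ(3)) = (0,3) ∈ E(G2) ✓
  (1,4) → (φ(1),φ(4)) = (0,5) ∈ E(G2) ✓
  (2,6) → (φ(2),φ(6)) = (4,6) ∈ E(G2) ✓
  (3,6) → (φ(3),φ(6)) = (3,4) ∈ E(G2) ✓
  (4,5) → (φ(4),φ(5)) = (1,5) ∈ E(G2) ✓
  (4,6) → (φ(4),φ(6)) = (4,5) ∈ E(G2) ✓
  (5,6) → (φ(5),φ(6)) = (1,4) ∈ E(G2) ✓
All 9 edges of G1 map to edges of G2, and |E(G1)| = |E(G2)| = 9, so φ is a bijection on edges as well as vertices. Hence G1 ≅ G2.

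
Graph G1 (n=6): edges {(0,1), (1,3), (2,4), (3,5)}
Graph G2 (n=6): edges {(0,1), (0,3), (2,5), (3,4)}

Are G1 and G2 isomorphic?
Yes, isomorphic

The graphs are isomorphic.
One valid mapping φ: V(G1) → V(G2): 0→1, 1→0, 2→5, 3→3, 4→2, 5→4

Verify φ preserves adjacency — for each edge of G1, its image is an edge of G2:
  (0,1) → (φ(0),φ(1)) = (0,1) ∈ E(G2) ✓
  (1,3) → (φ(1),φ(3)) = (0,3) ∈ E(G2) ✓
  (2,4) → (φ(2),φ(4)) = (2,5) ∈ E(G2) ✓
  (3,5) → (φ(3),φ(5)) = (3,4) ∈ E(G2) ✓
All 4 edges of G1 map to edges of G2, and |E(G1)| = |E(G2)| = 4, so φ is a bijection on edges as well as vertices. Hence G1 ≅ G2.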